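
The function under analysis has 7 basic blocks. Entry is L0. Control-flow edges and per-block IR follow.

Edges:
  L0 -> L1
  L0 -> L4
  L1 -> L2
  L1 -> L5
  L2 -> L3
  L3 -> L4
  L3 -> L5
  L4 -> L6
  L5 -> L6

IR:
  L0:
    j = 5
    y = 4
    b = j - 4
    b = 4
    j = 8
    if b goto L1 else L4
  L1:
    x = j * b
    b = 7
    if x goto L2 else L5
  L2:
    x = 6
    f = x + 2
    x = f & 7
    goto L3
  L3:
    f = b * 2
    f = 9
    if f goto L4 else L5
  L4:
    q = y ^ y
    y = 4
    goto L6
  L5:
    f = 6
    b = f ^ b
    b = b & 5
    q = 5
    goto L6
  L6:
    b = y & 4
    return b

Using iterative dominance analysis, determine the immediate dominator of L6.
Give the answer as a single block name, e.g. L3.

Answer: L0

Analysis:
idom tree: L1←L0 L2←L1 L3←L2 L4←L0 L5←L1 L6←L0
Dom∩ at merges:
  L4: preds {L0,L3}: {L0} ∩ {L0,L1,L2,L3} = {L0}; idom=L0
  L5: preds {L1,L3}: {L0,L1} ∩ {L0,L1,L2,L3} = {L0,L1}; idom=L1
  L6: preds {L4,L5}: {L0,L4} ∩ {L0,L1,L5} = {L0}; idom=L0

idom(L6) = L0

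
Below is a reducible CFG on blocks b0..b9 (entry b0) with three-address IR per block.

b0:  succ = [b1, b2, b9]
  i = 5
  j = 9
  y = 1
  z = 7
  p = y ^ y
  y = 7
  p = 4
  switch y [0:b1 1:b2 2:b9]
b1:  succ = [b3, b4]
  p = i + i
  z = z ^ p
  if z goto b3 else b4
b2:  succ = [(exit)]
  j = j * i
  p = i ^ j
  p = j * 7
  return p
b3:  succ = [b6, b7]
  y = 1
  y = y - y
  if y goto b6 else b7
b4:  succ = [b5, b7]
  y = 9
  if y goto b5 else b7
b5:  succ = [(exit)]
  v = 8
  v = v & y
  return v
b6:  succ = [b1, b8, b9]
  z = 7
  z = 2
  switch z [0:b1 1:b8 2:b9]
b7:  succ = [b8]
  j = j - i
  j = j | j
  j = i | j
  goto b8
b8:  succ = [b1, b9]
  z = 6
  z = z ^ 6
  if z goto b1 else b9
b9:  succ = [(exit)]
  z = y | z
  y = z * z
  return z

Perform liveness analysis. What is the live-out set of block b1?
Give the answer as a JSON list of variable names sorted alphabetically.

Answer: ["i", "j"]

Working:
def/use:
  b0: def={i,j,p,y,z} ue=∅
  b1: def={p,z} ue={i,z}
  b2: def={j,p} ue={i,j}
  b3: def={y} ue=∅
  b4: def={y} ue=∅
  b5: def={v} ue={y}
  b6: def={z} ue=∅
  b7: def={j} ue={i,j}
  b8: def={z} ue=∅
  b9: def={y,z} ue={y,z}

Live sets:
  live b0: ∅→{i,j,y,z}
  live b1: {i,j,z}→{i,j}
  live b2: {i,j}→∅
  live b3: {i,j}→{i,j,y}
  live b4: {i,j}→{i,j,y}
  live b5: {y}→∅
  live b6: {i,j,y}→{i,j,y,z}
  live b7: {i,j,y}→{i,j,y}
  live b8: {i,j,y}→{i,j,y,z}
  live b9: {y,z}→∅

live-out(b1) = ["i", "j"]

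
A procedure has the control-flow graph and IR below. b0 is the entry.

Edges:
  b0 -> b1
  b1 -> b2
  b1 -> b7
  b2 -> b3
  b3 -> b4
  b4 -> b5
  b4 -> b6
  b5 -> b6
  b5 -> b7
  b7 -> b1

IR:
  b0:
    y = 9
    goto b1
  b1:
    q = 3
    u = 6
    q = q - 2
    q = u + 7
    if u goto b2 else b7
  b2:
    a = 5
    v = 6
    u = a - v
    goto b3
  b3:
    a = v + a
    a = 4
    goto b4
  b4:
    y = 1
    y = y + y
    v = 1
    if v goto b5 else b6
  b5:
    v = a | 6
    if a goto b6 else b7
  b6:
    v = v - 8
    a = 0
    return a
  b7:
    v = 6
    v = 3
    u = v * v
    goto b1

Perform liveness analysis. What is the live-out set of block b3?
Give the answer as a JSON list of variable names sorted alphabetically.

Answer: ["a"]

Working:
Block summaries:
  b0: def={y} ue=∅
  b1: def={q,u} ue=∅
  b2: def={a,u,v} ue=∅
  b3: def={a} ue={a,v}
  b4: def={v,y} ue=∅
  b5: def={v} ue={a}
  b6: def={a,v} ue={v}
  b7: def={u,v} ue=∅

Backward fixpoint:
  live b0: ∅→∅
  live b1: ∅→∅
  live b2: ∅→{a,v}
  live b3: {a,v}→{a}
  live b4: {a}→{a,v}
  live b5: {a}→{v}
  live b6: {v}→∅
  live b7: ∅→∅

live-out(b3) = ["a"]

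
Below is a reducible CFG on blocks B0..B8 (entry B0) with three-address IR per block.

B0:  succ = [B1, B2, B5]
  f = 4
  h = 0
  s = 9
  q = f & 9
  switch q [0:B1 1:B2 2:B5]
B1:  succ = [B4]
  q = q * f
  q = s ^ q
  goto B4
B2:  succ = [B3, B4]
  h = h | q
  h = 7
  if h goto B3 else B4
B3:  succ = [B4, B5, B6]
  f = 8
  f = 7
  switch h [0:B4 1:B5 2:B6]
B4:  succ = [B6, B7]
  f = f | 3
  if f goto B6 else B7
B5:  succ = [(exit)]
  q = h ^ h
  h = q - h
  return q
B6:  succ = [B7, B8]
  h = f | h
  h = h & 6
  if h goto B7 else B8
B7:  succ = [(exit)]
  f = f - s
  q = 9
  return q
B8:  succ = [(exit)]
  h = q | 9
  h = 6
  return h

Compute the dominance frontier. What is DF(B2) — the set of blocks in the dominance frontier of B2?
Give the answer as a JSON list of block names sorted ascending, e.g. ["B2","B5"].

Answer: ["B4", "B5", "B6"]

Derivation:
idom tree: B1←B0 B2←B0 B3←B2 B4←B0 B5←B0 B6←B0 B7←B0 B8←B6
Dom∩ at merges:
  B4: preds {B1,B2,B3}: {B0,B1} ∩ {B0,B2} ∩ {B0,B2,B3} = {B0}; idom=B0
  B5: preds {B0,B3}: {B0} ∩ {B0,B2,B3} = {B0}; idom=B0
  B6: preds {B3,B4}: {B0,B2,B3} ∩ {B0,B4} = {B0}; idom=B0
  B7: preds {B4,B6}: {B0,B4} ∩ {B0,B6} = {B0}; idom=B0

Frontier:
  join B4 pred B1: B1 stop@B0
  join B4 pred B2: B2 stop@B0
  join B4 pred B3: B3→B2 stop@B0
  join B5 pred B0: · stop@B0
  join B5 pred B3: B3→B2 stop@B0
  join B6 pred B3: B3→B2 stop@B0
  join B6 pred B4: B4 stop@B0
  join B7 pred B4: B4 stop@B0
  join B7 pred B6: B6 stop@B0
  B0: DF=∅
  B1: DF={B4}
  B2: DF={B4,B5,B6}
  B3: DF={B4,B5,B6}
  B4: DF={B6,B7}
  B5: DF=∅
  B6: DF={B7}
  B7: DF=∅
  B8: DF=∅

DF(B2) = ["B4", "B5", "B6"]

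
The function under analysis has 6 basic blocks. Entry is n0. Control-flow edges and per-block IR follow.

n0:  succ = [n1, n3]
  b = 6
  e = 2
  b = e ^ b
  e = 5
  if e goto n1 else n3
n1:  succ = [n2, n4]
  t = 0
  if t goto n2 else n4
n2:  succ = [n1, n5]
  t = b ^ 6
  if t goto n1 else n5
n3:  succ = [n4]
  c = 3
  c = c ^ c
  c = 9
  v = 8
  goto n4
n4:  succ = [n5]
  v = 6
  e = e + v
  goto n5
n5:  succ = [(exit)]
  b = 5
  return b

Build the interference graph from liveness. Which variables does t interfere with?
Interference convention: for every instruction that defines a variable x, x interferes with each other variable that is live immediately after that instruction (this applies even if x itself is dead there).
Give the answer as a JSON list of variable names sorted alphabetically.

Answer: ["b", "e"]

Working:
def/use:
  n0: {b,e} / ∅
  n1: {t} / ∅
  n2: {t} / {b}
  n3: {c,v} / ∅
  n4: {e,v} / {e}
  n5: {b} / ∅

Liveness:
  n0 li=∅ lo={b,e}
  n1 li={b,e} lo={b,e}
  n2 li={b,e} lo={b,e}
  n3 li={e} lo={e}
  n4 li={e} lo=∅
  n5 li=∅ lo=∅

Interfere edges:
  b — {e,t}
  c — {e}
  e — {b,c,t,v}
  t — {b,e}
  v — {e}

N(t) = ["b", "e"]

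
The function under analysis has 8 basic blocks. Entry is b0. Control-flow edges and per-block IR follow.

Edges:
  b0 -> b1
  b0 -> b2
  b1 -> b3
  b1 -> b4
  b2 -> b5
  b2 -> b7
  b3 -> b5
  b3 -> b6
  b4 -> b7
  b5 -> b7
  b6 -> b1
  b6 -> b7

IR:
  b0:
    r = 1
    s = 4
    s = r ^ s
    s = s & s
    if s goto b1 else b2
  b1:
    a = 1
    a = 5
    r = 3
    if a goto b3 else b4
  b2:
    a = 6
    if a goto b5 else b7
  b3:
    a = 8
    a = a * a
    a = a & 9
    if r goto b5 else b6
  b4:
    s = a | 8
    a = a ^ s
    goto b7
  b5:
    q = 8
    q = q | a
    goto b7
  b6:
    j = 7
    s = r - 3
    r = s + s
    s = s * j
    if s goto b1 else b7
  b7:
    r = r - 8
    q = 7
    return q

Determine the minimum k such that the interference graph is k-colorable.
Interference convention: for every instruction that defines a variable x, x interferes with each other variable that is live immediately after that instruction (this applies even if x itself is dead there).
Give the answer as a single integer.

Answer: 3

Analysis:
def/use:
  b0: {r,s} / ∅
  b1: {a,r} / ∅
  b2: {a} / ∅
  b3: {a} / {r}
  b4: {a,s} / {a}
  b5: {q} / {a}
  b6: {j,r,s} / {r}
  b7: {q,r} / {r}

Live sets:
  b0: in=∅ out={r}
  b1: in=∅ out={a,r}
  b2: in={r} out={a,r}
  b3: in={r} out={a,r}
  b4: in={a,r} out={r}
  b5: in={a,r} out={r}
  b6: in={r} out={r}
  b7: in={r} out=∅

Interference:
  a↔{q,r,s}
  j↔{r,s}
  q↔{a,r}
  r↔{a,j,q,s}
  s↔{a,j,r}

Colouring:
  {a,q,r} pairwise interfere (3-clique) ⇒ χ ≥ 3
  3-colouring: R0={r}  R1={a,j}  R2={q,s}
  χ = 3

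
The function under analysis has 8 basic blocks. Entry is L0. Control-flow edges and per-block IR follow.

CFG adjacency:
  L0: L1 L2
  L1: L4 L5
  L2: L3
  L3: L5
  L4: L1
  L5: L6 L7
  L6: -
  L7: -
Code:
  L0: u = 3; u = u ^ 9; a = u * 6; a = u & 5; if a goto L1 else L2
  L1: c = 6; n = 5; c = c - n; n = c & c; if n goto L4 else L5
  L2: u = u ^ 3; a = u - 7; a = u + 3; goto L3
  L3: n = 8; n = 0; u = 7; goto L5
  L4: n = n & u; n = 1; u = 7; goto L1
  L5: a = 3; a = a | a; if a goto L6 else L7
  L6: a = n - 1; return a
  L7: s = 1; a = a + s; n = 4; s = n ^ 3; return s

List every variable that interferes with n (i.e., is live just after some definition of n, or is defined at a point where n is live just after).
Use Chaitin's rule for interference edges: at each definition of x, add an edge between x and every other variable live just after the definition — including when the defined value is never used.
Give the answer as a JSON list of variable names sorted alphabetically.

Answer: ["a", "c", "u"]

Derivation:
Per-block:
  L0: def={a,u} ue=∅
  L1: def={c,n} ue=∅
  L2: def={a,u} ue={u}
  L3: def={n,u} ue=∅
  L4: def={n,u} ue={n,u}
  L5: def={a} ue=∅
  L6: def={a} ue={n}
  L7: def={a,n,s} ue={a}

Backward fixpoint:
  live L0: ∅→{u}
  live L1: {u}→{n,u}
  live L2: {u}→∅
  live L3: ∅→{n}
  live L4: {n,u}→{u}
  live L5: {n}→{a,n}
  live L6: {n}→∅
  live L7: {a}→∅

Interference:
  a — {n,s,u}
  c — {n,u}
  n — {a,c,u}
  s — {a}
  u — {a,c,n}

N(n) = ["a", "c", "u"]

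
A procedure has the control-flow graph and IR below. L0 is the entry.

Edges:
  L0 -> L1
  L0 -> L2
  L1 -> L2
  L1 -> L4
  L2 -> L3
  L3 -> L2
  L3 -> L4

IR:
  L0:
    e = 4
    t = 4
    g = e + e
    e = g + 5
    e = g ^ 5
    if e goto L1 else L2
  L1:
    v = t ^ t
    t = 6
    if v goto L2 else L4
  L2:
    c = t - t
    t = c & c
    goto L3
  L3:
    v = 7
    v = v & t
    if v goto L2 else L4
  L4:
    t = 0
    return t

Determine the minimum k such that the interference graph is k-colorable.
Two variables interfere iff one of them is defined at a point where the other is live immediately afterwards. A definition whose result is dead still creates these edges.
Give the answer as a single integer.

Answer: 3

Working:
Per-block:
  L0: {e,g,t} / ∅
  L1: {t,v} / {t}
  L2: {c,t} / {t}
  L3: {v} / {t}
  L4: {t} / ∅

Liveness:
  live L0: ∅→{t}
  live L1: {t}→{t}
  live L2: {t}→{t}
  live L3: {t}→{t}
  live L4: ∅→∅

Conflict graph:
  c↔∅
  e↔{g,t}
  g↔{e,t}
  t↔{e,g,v}
  v↔{t}

Chromatic number:
  clique {e,g,t} ⇒ need ≥ 3
  3-colouring: R0={c,t}  R1={e,v}  R2={g}
  χ = 3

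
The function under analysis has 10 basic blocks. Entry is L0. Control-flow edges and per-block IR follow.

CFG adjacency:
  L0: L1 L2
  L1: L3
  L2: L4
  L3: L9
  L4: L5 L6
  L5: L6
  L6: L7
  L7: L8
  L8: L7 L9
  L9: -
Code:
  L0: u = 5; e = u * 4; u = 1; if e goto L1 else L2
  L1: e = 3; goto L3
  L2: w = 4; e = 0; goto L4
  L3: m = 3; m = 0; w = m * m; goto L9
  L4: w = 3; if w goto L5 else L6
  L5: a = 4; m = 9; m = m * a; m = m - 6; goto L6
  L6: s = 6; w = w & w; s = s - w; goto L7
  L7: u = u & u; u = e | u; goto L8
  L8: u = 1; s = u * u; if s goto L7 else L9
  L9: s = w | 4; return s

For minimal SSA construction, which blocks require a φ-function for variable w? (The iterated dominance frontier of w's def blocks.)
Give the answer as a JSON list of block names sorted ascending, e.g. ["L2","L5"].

Answer: ["L9"]

Analysis:
idom tree: L1←L0 L2←L0 L3←L1 L4←L2 L5←L4 L6←L4 L7←L6 L8←L7 L9←L0
Dom∩ at merges:
  L6: preds {L4,L5}: {L0,L2,L4} ∩ {L0,L2,L4,L5} = {L0,L2,L4}; idom=L4
  L7: preds {L6,L8}: {L0,L2,L4,L6} ∩ {L0,L2,L4,L6,L7,L8} = {L0,L2,L4,L6}; idom=L6
  L9: preds {L3,L8}: {L0,L1,L3} ∩ {L0,L2,L4,L6,L7,L8} = {L0}; idom=L0

Frontier:
  L6←L4: walk · to L4
  L6←L5: walk L5 to L4
  L7←L6: walk · to L6
  L7←L8: walk L8→L7 to L6
  L9←L3: walk L3→L1 to L0
  L9←L8: walk L8→L7→L6→L4→L2 to L0
  DF(L0)=∅
  DF(L1)={L9}
  DF(L2)={L9}
  DF(L3)={L9}
  DF(L4)={L9}
  DF(L5)={L6}
  DF(L6)={L9}
  DF(L7)={L7,L9}
  DF(L8)={L7,L9}
  DF(L9)=∅

φ for w: defs {L2,L3,L4,L6}
  DF⁺ = {L9}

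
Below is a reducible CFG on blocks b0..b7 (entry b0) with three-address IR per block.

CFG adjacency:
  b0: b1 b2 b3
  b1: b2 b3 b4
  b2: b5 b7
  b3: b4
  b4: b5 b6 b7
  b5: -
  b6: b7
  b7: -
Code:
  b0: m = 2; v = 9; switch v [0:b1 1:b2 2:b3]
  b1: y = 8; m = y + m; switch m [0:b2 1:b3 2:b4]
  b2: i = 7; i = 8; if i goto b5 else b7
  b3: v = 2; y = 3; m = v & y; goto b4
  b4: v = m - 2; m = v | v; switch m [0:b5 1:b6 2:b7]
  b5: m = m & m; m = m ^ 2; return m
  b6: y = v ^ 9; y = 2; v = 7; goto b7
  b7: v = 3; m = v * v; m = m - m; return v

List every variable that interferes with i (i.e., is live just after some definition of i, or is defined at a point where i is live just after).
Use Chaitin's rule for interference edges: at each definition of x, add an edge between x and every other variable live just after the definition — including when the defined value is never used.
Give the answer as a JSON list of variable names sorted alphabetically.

Per-block:
  b0: def={m,v} ue=∅
  b1: def={m,y} ue={m}
  b2: def={i} ue=∅
  b3: def={m,v,y} ue=∅
  b4: def={m,v} ue={m}
  b5: def={m} ue={m}
  b6: def={v,y} ue={v}
  b7: def={m,v} ue=∅

Backward fixpoint:
  b0 li=∅ lo={m}
  b1 li={m} lo={m}
  b2 li={m} lo={m}
  b3 li=∅ lo={m}
  b4 li={m} lo={m,v}
  b5 li={m} lo=∅
  b6 li={v} lo=∅
  b7 li=∅ lo=∅

Conflict graph:
  i: {m}
  m: {i,v,y}
  v: {m,y}
  y: {m,v}

N(i) = ["m"]

Answer: ["m"]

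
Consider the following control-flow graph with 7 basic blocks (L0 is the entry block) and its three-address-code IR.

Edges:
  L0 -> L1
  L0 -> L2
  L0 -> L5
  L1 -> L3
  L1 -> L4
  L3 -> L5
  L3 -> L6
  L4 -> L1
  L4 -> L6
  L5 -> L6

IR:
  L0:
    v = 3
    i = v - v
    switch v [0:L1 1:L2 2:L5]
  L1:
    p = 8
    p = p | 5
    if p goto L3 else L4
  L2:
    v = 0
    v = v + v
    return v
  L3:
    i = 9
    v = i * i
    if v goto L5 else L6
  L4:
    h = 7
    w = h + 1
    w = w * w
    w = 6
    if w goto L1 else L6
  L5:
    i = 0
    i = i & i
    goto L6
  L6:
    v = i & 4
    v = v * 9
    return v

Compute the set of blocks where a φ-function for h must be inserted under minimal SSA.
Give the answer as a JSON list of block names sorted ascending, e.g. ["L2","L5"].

idom tree: L1←L0 L2←L0 L3←L1 L4←L1 L5←L0 L6←L0
Dom∩ at merges:
  L1: preds {L0,L4}: {L0} ∩ {L0,L1,L4} = {L0}; idom=L0
  L5: preds {L0,L3}: {L0} ∩ {L0,L1,L3} = {L0}; idom=L0
  L6: preds {L3,L4,L5}: {L0,L1,L3} ∩ {L0,L1,L4} ∩ {L0,L5} = {L0}; idom=L0

DF walk-up:
  L1←L0: walk · to L0
  L1←L4: walk L4→L1 to L0
  L5←L0: walk · to L0
  L5←L3: walk L3→L1 to L0
  L6←L3: walk L3→L1 to L0
  L6←L4: walk L4→L1 to L0
  L6←L5: walk L5 to L0
  L0 → ∅
  L1 → {L1,L5,L6}
  L2 → ∅
  L3 → {L5,L6}
  L4 → {L1,L6}
  L5 → {L6}
  L6 → ∅

φ for h: defs {L4}
  DF⁺ = {L1,L5,L6}

Answer: ["L1", "L5", "L6"]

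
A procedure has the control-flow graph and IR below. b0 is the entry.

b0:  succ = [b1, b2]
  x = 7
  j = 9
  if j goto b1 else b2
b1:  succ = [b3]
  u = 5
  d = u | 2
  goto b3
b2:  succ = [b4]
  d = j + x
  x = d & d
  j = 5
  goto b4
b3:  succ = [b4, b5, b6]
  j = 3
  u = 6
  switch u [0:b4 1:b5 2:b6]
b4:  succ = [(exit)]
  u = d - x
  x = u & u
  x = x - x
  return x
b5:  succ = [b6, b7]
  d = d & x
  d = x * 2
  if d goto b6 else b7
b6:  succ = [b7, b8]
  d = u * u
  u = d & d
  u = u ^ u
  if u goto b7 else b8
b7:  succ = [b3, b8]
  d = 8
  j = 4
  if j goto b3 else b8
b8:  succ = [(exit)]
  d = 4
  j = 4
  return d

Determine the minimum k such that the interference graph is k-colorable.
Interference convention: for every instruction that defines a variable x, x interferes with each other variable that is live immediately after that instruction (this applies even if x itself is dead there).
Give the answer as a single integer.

Answer: 3

Working:
Per-block:
  b0: def={j,x} ue=∅
  b1: def={d,u} ue=∅
  b2: def={d,j,x} ue={j,x}
  b3: def={j,u} ue=∅
  b4: def={u,x} ue={d,x}
  b5: def={d} ue={d,x}
  b6: def={d,u} ue={u}
  b7: def={d,j} ue=∅
  b8: def={d,j} ue=∅

Backward fixpoint:
  b0 li=∅ lo={j,x}
  b1 li={x} lo={d,x}
  b2 li={j,x} lo={d,x}
  b3 li={d,x} lo={d,u,x}
  b4 li={d,x} lo=∅
  b5 li={d,u,x} lo={u,x}
  b6 li={u,x} lo={x}
  b7 li={x} lo={d,x}
  b8 li=∅ lo=∅

Interference:
  d — {j,u,x}
  j — {d,x}
  u — {d,x}
  x — {d,j,u}

Registers:
  lower bound: {d,j,x} mutually conflict ⇒ χ ≥ 3
  3-colouring: c0={d}  c1={x}  c2={j,u}
  χ = 3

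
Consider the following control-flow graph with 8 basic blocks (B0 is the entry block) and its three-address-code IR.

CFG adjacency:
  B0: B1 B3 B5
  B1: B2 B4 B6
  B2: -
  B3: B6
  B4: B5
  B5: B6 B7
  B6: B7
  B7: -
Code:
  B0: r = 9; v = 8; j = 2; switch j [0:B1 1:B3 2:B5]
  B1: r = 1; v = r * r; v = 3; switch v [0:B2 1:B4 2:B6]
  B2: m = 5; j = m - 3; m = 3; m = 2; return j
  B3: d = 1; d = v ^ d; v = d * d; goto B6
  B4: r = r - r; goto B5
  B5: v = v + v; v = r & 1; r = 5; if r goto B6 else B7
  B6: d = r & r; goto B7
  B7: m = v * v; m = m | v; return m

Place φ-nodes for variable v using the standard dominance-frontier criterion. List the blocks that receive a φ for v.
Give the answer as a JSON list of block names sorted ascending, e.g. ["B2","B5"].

idom tree: B1←B0 B2←B1 B3←B0 B4←B1 B5←B0 B6←B0 B7←B0
Dom∩ at merges:
  B5: preds {B0,B4}: {B0} ∩ {B0,B1,B4} = {B0}; idom=B0
  B6: preds {B1,B3,B5}: {B0,B1} ∩ {B0,B3} ∩ {B0,B5} = {B0}; idom=B0
  B7: preds {B5,B6}: {B0,B5} ∩ {B0,B6} = {B0}; idom=B0

DF derivation:
  B5←B0: walk · to B0
  B5←B4: walk B4→B1 to B0
  B6←B1: walk B1 to B0
  B6←B3: walk B3 to B0
  B6←B5: walk B5 to B0
  B7←B5: walk B5 to B0
  B7←B6: walk B6 to B0
  B0: DF=∅
  B1: DF={B5,B6}
  B2: DF=∅
  B3: DF={B6}
  B4: DF={B5}
  B5: DF={B6,B7}
  B6: DF={B7}
  B7: DF=∅

φ for v: defs {B0,B1,B3,B5}
  DF⁺ = {B5,B6,B7}

Answer: ["B5", "B6", "B7"]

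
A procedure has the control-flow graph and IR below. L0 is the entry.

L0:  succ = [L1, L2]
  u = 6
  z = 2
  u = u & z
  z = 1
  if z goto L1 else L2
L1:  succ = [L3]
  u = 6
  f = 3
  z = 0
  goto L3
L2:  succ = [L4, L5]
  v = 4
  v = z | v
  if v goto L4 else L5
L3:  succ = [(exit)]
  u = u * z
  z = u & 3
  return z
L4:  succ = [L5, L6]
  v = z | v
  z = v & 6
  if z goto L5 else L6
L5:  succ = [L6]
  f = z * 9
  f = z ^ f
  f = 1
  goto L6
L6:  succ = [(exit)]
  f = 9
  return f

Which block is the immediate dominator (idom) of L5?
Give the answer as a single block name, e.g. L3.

idom tree: L1←L0 L2←L0 L3←L1 L4←L2 L5←L2 L6←L2
Dom at joins:
  L5: preds {L2,L4}: {L0,L2} ∩ {L0,L2,L4} = {L0,L2}; idom=L2
  L6: preds {L4,L5}: {L0,L2,L4} ∩ {L0,L2,L5} = {L0,L2}; idom=L2

idom(L5) = L2

Answer: L2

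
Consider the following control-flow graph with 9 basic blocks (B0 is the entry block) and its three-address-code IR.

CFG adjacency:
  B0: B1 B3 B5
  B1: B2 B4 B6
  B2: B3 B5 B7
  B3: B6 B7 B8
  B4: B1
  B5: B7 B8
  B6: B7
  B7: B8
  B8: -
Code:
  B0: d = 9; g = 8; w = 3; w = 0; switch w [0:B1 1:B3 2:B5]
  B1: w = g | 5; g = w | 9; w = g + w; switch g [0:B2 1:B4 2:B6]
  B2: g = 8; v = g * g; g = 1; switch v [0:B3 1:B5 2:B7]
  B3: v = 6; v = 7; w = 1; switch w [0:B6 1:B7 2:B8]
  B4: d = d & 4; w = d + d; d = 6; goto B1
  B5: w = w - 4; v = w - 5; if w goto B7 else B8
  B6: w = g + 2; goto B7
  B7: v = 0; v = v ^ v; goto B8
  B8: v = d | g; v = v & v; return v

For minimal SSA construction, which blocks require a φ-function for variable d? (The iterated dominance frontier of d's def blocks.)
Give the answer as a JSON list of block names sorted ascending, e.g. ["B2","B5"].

idom tree: B1←B0 B2←B1 B3←B0 B4←B1 B5←B0 B6←B0 B7←B0 B8←B0
Dom at joins:
  B1: preds {B0,B4}: {B0} ∩ {B0,B1,B4} = {B0}; idom=B0
  B3: preds {B0,B2}: {B0} ∩ {B0,B1,B2} = {B0}; idom=B0
  B5: preds {B0,B2}: {B0} ∩ {B0,B1,B2} = {B0}; idom=B0
  B6: preds {B1,B3}: {B0,B1} ∩ {B0,B3} = {B0}; idom=B0
  B7: preds {B2,B3,B5,B6}: {B0,B1,B2} ∩ {B0,B3} ∩ {B0,B5} ∩ {B0,B6} = {B0}; idom=B0
  B8: preds {B3,B5,B7}: {B0,B3} ∩ {B0,B5} ∩ {B0,B7} = {B0}; idom=B0

DF derivation:
  join B1 pred B0: · stop@B0
  join B1 pred B4: B4→B1 stop@B0
  join B3 pred B0: · stop@B0
  join B3 pred B2: B2→B1 stop@B0
  join B5 pred B0: · stop@B0
  join B5 pred B2: B2→B1 stop@B0
  join B6 pred B1: B1 stop@B0
  join B6 pred B3: B3 stop@B0
  join B7 pred B2: B2→B1 stop@B0
  join B7 pred B3: B3 stop@B0
  join B7 pred B5: B5 stop@B0
  join B7 pred B6: B6 stop@B0
  join B8 pred B3: B3 stop@B0
  join B8 pred B5: B5 stop@B0
  join B8 pred B7: B7 stop@B0
  B0 → ∅
  B1 → {B1,B3,B5,B6,B7}
  B2 → {B3,B5,B7}
  B3 → {B6,B7,B8}
  B4 → {B1}
  B5 → {B7,B8}
  B6 → {B7}
  B7 → {B8}
  B8 → ∅

φ for d: defs {B0,B4}
  DF⁺ = {B1,B3,B5,B6,B7,B8}

Answer: ["B1", "B3", "B5", "B6", "B7", "B8"]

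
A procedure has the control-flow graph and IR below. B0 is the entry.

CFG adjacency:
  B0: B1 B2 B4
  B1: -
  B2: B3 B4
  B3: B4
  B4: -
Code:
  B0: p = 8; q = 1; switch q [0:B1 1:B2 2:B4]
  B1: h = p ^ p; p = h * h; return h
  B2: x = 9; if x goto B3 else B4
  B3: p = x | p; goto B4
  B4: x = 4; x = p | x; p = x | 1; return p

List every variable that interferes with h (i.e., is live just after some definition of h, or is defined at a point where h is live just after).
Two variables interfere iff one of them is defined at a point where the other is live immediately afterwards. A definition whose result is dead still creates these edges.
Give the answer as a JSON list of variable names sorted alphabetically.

Per-block:
  B0: def={p,q} ue=∅
  B1: def={h,p} ue={p}
  B2: def={x} ue=∅
  B3: def={p} ue={p,x}
  B4: def={p,x} ue={p}

Live sets:
  B0 li=∅ lo={p}
  B1 li={p} lo=∅
  B2 li={p} lo={p,x}
  B3 li={p,x} lo={p}
  B4 li={p} lo=∅

Conflict graph:
  h: {p}
  p: {h,q,x}
  q: {p}
  x: {p}

N(h) = ["p"]

Answer: ["p"]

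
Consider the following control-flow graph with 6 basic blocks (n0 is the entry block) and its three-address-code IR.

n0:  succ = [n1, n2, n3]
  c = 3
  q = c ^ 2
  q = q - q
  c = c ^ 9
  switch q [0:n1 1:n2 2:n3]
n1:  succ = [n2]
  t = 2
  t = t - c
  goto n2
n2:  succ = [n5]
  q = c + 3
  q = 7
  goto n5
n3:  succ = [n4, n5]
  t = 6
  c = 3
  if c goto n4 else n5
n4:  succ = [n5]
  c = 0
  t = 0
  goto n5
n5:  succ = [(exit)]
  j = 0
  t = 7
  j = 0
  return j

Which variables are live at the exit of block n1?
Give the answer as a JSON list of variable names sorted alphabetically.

def/use:
  n0: def={c,q} ue=∅
  n1: def={t} ue={c}
  n2: def={q} ue={c}
  n3: def={c,t} ue=∅
  n4: def={c,t} ue=∅
  n5: def={j,t} ue=∅

Live sets:
  n0 li=∅ lo={c}
  n1 li={c} lo={c}
  n2 li={c} lo=∅
  n3 li=∅ lo=∅
  n4 li=∅ lo=∅
  n5 li=∅ lo=∅

live-out(n1) = ["c"]

Answer: ["c"]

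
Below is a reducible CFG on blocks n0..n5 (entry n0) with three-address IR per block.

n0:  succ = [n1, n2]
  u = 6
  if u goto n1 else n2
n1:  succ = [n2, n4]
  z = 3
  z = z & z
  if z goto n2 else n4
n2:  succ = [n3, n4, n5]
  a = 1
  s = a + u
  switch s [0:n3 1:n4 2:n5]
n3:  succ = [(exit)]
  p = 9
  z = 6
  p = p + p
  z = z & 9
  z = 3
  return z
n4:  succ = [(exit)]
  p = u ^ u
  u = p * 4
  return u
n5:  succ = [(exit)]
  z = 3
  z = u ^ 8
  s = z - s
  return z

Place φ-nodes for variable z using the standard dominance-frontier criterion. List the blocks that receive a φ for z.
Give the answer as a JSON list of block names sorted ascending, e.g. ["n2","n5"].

idom tree: n1←n0 n2←n0 n3←n2 n4←n0 n5←n2
Join-block Dom:
  n2: preds {n0,n1}: {n0} ∩ {n0,n1} = {n0}; idom=n0
  n4: preds {n1,n2}: {n0,n1} ∩ {n0,n2} = {n0}; idom=n0

Frontier:
  n2←n0: walk · to n0
  n2←n1: walk n1 to n0
  n4←n1: walk n1 to n0
  n4←n2: walk n2 to n0
  n0 → ∅
  n1 → {n2,n4}
  n2 → {n4}
  n3 → ∅
  n4 → ∅
  n5 → ∅

φ for z: defs {n1,n3,n5}
  DF⁺ = {n2,n4}

Answer: ["n2", "n4"]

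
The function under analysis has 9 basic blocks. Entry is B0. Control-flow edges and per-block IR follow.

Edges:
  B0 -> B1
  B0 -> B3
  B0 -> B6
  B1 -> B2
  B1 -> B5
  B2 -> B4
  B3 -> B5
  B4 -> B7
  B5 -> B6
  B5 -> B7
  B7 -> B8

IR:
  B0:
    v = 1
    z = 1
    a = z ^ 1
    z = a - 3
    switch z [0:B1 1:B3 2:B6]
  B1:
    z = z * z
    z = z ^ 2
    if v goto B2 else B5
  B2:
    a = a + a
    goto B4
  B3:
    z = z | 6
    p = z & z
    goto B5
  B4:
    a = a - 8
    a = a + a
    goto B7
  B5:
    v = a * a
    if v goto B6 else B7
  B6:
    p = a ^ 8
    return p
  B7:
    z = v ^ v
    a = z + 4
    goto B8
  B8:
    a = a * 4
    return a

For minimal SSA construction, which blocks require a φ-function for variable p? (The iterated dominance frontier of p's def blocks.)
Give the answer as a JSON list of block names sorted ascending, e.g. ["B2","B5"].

Answer: ["B5", "B6", "B7"]

Analysis:
idom tree: B1←B0 B2←B1 B3←B0 B4←B2 B5←B0 B6←B0 B7←B0 B8←B7
Join-block Dom:
  B5: preds {B1,B3}: {B0,B1} ∩ {B0,B3} = {B0}; idom=B0
  B6: preds {B0,B5}: {B0} ∩ {B0,B5} = {B0}; idom=B0
  B7: preds {B4,B5}: {B0,B1,B2,B4} ∩ {B0,B5} = {B0}; idom=B0

DF walk-up:
  B5←B1: walk B1 to B0
  B5←B3: walk B3 to B0
  B6←B0: walk · to B0
  B6←B5: walk B5 to B0
  B7←B4: walk B4→B2→B1 to B0
  B7←B5: walk B5 to B0
  B0 → ∅
  B1 → {B5,B7}
  B2 → {B7}
  B3 → {B5}
  B4 → {B7}
  B5 → {B6,B7}
  B6 → ∅
  B7 → ∅
  B8 → ∅

φ for p: defs {B3,B6}
  DF⁺ = {B5,B6,B7}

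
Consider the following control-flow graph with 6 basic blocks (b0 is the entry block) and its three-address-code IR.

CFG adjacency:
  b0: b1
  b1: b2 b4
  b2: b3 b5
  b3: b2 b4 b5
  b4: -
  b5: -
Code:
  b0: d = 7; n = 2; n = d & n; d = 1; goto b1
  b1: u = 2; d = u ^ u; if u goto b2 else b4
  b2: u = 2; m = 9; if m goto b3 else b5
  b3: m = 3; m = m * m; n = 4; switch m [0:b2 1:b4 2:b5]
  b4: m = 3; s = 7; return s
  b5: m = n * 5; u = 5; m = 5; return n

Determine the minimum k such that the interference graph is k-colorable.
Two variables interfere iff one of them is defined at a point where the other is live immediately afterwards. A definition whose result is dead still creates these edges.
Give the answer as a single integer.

Per-block:
  b0: {d,n} / ∅
  b1: {d,u} / ∅
  b2: {m,u} / ∅
  b3: {m,n} / ∅
  b4: {m,s} / ∅
  b5: {m,u} / {n}

Live sets:
  b0: in=∅ out={n}
  b1: in={n} out={n}
  b2: in={n} out={n}
  b3: in=∅ out={n}
  b4: in=∅ out=∅
  b5: in={n} out=∅

Interfere edges:
  d: {n,u}
  m: {n}
  n: {d,m,u}
  s: ∅
  u: {d,n}

Registers:
  lower bound: {d,n,u} mutually conflict ⇒ χ ≥ 3
  3-colouring: R0={n,s}  R1={d,m}  R2={u}
  χ = 3

Answer: 3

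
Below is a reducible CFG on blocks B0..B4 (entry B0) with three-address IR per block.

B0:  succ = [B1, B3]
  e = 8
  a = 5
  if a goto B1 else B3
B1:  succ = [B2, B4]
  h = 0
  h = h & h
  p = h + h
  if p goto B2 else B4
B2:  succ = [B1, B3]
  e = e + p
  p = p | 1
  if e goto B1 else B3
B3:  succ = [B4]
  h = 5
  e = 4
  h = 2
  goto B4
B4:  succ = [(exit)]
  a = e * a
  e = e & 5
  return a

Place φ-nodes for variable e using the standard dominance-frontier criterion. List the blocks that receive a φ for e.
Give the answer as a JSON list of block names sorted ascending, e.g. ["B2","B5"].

Answer: ["B1", "B3", "B4"]

Working:
idom tree: B1←B0 B2←B1 B3←B0 B4←B0
Dom at joins:
  B1: preds {B0,B2}: {B0} ∩ {B0,B1,B2} = {B0}; idom=B0
  B3: preds {B0,B2}: {B0} ∩ {B0,B1,B2} = {B0}; idom=B0
  B4: preds {B1,B3}: {B0,B1} ∩ {B0,B3} = {B0}; idom=B0

DF walk-up:
  join B1 pred B0: · stop@B0
  join B1 pred B2: B2→B1 stop@B0
  join B3 pred B0: · stop@B0
  join B3 pred B2: B2→B1 stop@B0
  join B4 pred B1: B1 stop@B0
  join B4 pred B3: B3 stop@B0
  B0 → ∅
  B1 → {B1,B3,B4}
  B2 → {B1,B3}
  B3 → {B4}
  B4 → ∅

φ for e: defs {B0,B2,B3,B4}
  DF⁺ = {B1,B3,B4}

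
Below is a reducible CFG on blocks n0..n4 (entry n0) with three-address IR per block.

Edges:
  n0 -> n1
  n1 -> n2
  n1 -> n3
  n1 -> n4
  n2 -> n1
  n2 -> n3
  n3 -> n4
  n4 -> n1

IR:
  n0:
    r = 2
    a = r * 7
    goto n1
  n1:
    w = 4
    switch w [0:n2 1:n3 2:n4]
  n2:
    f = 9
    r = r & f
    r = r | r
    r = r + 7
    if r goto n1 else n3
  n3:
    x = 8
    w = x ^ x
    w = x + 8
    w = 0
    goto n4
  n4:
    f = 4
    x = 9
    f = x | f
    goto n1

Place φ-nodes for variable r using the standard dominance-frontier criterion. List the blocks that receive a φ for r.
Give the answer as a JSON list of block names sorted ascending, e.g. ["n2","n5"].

Answer: ["n1", "n3", "n4"]

Analysis:
idom tree: n1←n0 n2←n1 n3←n1 n4←n1
Dom∩ at merges:
  n1: preds {n0,n2,n4}: {n0} ∩ {n0,n1,n2} ∩ {n0,n1,n4} = {n0}; idom=n0
  n3: preds {n1,n2}: {n0,n1} ∩ {n0,n1,n2} = {n0,n1}; idom=n1
  n4: preds {n1,n3}: {n0,n1} ∩ {n0,n1,n3} = {n0,n1}; idom=n1

DF derivation:
  n1←n0: walk · to n0
  n1←n2: walk n2→n1 to n0
  n1←n4: walk n4→n1 to n0
  n3←n1: walk · to n1
  n3←n2: walk n2 to n1
  n4←n1: walk · to n1
  n4←n3: walk n3 to n1
  n0: DF=∅
  n1: DF={n1}
  n2: DF={n1,n3}
  n3: DF={n4}
  n4: DF={n1}

φ for r: defs {n0,n2}
  DF⁺ = {n1,n3,n4}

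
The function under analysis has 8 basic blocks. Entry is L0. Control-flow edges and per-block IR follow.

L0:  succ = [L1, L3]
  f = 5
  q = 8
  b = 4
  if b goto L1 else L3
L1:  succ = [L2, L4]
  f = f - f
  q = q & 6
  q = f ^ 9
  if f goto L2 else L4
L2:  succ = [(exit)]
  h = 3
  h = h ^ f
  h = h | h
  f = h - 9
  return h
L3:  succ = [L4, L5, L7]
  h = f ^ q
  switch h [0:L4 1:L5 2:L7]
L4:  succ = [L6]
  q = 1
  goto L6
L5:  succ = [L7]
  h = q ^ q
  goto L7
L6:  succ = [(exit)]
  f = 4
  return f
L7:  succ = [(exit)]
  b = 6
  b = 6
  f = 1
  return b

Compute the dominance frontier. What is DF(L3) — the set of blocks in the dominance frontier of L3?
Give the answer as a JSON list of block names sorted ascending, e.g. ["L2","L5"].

Answer: ["L4"]

Derivation:
idom tree: L1←L0 L2←L1 L3←L0 L4←L0 L5←L3 L6←L4 L7←L3
Dom at joins:
  L4: preds {L1,L3}: {L0,L1} ∩ {L0,L3} = {L0}; idom=L0
  L7: preds {L3,L5}: {L0,L3} ∩ {L0,L3,L5} = {L0,L3}; idom=L3

DF walk-up:
  L4←L1: walk L1 to L0
  L4←L3: walk L3 to L0
  L7←L3: walk · to L3
  L7←L5: walk L5 to L3
  L0 → ∅
  L1 → {L4}
  L2 → ∅
  L3 → {L4}
  L4 → ∅
  L5 → {L7}
  L6 → ∅
  L7 → ∅

DF(L3) = ["L4"]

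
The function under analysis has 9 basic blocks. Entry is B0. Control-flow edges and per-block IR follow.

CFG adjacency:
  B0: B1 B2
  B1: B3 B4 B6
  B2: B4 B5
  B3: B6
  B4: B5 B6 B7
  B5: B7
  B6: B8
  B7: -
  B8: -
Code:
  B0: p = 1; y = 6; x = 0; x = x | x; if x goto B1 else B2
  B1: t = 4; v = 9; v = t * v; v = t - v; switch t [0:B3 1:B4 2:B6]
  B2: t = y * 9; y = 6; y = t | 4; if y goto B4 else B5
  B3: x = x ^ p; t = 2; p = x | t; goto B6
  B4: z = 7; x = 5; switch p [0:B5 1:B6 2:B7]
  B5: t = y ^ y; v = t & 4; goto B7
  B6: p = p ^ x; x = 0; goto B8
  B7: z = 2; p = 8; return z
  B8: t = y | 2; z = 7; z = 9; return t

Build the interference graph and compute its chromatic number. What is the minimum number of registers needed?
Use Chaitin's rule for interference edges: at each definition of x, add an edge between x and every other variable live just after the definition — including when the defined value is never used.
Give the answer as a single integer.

Answer: 5

Analysis:
Per-block:
  B0: {p,x,y} / ∅
  B1: {t,v} / ∅
  B2: {t,y} / {y}
  B3: {p,t,x} / {p,x}
  B4: {x,z} / {p}
  B5: {t,v} / {y}
  B6: {p,x} / {p,x}
  B7: {p,z} / ∅
  B8: {t,z} / {y}

Backward fixpoint:
  live B0: ∅→{p,x,y}
  live B1: {p,x,y}→{p,x,y}
  live B2: {p,y}→{p,y}
  live B3: {p,x,y}→{p,x,y}
  live B4: {p,y}→{p,x,y}
  live B5: {y}→∅
  live B6: {p,x,y}→{y}
  live B7: ∅→∅
  live B8: {y}→∅

Conflict graph:
  p: {t,v,x,y,z}
  t: {p,v,x,y,z}
  v: {p,t,x,y}
  x: {p,t,v,y}
  y: {p,t,v,x,z}
  z: {p,t,y}

Chromatic number:
  {p,t,v,x,y} pairwise interfere (5-clique) ⇒ χ ≥ 5
  assign p→c0 t→c1 v→c3 x→c4 y→c2 z→c3 — no edge inside a register ⇒ χ ≤ 5
  χ = 5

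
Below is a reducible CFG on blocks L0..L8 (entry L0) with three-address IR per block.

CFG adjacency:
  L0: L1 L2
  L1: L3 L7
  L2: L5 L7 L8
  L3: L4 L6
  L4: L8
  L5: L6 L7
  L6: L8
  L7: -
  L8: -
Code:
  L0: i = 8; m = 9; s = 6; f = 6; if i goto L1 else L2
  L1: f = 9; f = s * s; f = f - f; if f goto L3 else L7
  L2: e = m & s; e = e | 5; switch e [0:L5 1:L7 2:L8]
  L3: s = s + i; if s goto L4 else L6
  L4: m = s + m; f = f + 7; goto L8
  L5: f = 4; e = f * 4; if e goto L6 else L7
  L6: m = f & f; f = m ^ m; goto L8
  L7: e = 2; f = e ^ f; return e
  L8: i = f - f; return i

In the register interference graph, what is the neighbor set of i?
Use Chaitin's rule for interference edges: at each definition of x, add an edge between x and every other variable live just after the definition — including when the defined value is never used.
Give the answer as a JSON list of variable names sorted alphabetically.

Answer: ["f", "m", "s"]

Working:
Block summaries:
  L0: def={f,i,m,s} ue=∅
  L1: def={f} ue={s}
  L2: def={e} ue={m,s}
  L3: def={s} ue={i,s}
  L4: def={f,m} ue={f,m,s}
  L5: def={e,f} ue=∅
  L6: def={f,m} ue={f}
  L7: def={e,f} ue={f}
  L8: def={i} ue={f}

Liveness:
  L0: in=∅ out={f,i,m,s}
  L1: in={i,m,s} out={f,i,m,s}
  L2: in={f,m,s} out={f}
  L3: in={f,i,m,s} out={f,m,s}
  L4: in={f,m,s} out={f}
  L5: in=∅ out={f}
  L6: in={f} out={f}
  L7: in={f} out=∅
  L8: in={f} out=∅

Interfere edges:
  e: {f}
  f: {e,i,m,s}
  i: {f,m,s}
  m: {f,i,s}
  s: {f,i,m}

N(i) = ["f", "m", "s"]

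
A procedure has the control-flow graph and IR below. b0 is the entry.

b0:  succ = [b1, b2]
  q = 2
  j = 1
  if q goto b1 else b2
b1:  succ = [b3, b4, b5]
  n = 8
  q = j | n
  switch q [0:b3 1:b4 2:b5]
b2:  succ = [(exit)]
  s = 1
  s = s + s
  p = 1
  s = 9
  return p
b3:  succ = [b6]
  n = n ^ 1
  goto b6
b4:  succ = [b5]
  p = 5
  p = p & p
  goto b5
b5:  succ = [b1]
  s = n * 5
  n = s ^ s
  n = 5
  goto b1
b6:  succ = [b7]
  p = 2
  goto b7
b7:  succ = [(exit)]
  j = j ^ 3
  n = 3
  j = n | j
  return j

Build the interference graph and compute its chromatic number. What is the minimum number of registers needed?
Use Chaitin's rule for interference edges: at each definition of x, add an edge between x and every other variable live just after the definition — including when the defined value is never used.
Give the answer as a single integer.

def/use:
  b0: {j,q} / ∅
  b1: {n,q} / {j}
  b2: {p,s} / ∅
  b3: {n} / {n}
  b4: {p} / ∅
  b5: {n,s} / {n}
  b6: {p} / ∅
  b7: {j,n} / {j}

Live sets:
  b0: in=∅ out={j}
  b1: in={j} out={j,n}
  b2: in=∅ out=∅
  b3: in={j,n} out={j}
  b4: in={j,n} out={j,n}
  b5: in={j,n} out={j}
  b6: in={j} out={j}
  b7: in={j} out=∅

Interference:
  j — {n,p,q,s}
  n — {j,p,q}
  p — {j,n,s}
  q — {j,n}
  s — {j,p}

Registers:
  clique {j,n,p} ⇒ need ≥ 3
  assign j→r0 n→r1 p→r2 q→r2 s→r1 — no edge inside a register ⇒ χ ≤ 3
  χ = 3

Answer: 3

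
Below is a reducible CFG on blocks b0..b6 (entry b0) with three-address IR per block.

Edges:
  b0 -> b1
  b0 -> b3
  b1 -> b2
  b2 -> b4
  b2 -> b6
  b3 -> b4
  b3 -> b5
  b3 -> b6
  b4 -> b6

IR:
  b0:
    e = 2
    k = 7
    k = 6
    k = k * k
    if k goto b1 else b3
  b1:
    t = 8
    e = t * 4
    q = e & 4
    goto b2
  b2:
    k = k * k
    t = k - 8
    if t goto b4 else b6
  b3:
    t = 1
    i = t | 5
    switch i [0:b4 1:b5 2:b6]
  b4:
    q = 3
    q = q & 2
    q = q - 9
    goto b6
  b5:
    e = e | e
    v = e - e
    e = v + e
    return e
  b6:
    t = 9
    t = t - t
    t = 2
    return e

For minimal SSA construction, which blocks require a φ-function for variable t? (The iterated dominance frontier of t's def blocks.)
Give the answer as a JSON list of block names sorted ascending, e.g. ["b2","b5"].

Answer: ["b4", "b6"]

Working:
idom tree: b1←b0 b2←b1 b3←b0 b4←b0 b5←b3 b6←b0
Dom at joins:
  b4: preds {b2,b3}: {b0,b1,b2} ∩ {b0,b3} = {b0}; idom=b0
  b6: preds {b2,b3,b4}: {b0,b1,b2} ∩ {b0,b3} ∩ {b0,b4} = {b0}; idom=b0

DF derivation:
  join b4 pred b2: b2→b1 stop@b0
  join b4 pred b3: b3 stop@b0
  join b6 pred b2: b2→b1 stop@b0
  join b6 pred b3: b3 stop@b0
  join b6 pred b4: b4 stop@b0
  b0 → ∅
  b1 → {b4,b6}
  b2 → {b4,b6}
  b3 → {b4,b6}
  b4 → {b6}
  b5 → ∅
  b6 → ∅

φ for t: defs {b1,b2,b3,b6}
  DF⁺ = {b4,b6}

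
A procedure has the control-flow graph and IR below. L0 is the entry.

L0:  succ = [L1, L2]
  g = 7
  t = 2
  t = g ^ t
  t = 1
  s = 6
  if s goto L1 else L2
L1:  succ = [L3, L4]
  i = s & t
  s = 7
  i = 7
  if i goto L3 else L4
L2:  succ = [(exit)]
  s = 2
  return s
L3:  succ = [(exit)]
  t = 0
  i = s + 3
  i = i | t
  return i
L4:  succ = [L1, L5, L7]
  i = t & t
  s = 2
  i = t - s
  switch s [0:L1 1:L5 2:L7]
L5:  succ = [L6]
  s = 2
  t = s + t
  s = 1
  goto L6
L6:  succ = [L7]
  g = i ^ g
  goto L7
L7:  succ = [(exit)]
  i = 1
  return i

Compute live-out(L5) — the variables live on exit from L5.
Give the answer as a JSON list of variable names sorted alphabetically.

Answer: ["g", "i"]

Working:
Per-block:
  L0: def={g,s,t} ue=∅
  L1: def={i,s} ue={s,t}
  L2: def={s} ue=∅
  L3: def={i,t} ue={s}
  L4: def={i,s} ue={t}
  L5: def={s,t} ue={t}
  L6: def={g} ue={g,i}
  L7: def={i} ue=∅

Backward fixpoint:
  L0: in=∅ out={g,s,t}
  L1: in={g,s,t} out={g,s,t}
  L2: in=∅ out=∅
  L3: in={s} out=∅
  L4: in={g,t} out={g,i,s,t}
  L5: in={g,i,t} out={g,i}
  L6: in={g,i} out=∅
  L7: in=∅ out=∅

live-out(L5) = ["g", "i"]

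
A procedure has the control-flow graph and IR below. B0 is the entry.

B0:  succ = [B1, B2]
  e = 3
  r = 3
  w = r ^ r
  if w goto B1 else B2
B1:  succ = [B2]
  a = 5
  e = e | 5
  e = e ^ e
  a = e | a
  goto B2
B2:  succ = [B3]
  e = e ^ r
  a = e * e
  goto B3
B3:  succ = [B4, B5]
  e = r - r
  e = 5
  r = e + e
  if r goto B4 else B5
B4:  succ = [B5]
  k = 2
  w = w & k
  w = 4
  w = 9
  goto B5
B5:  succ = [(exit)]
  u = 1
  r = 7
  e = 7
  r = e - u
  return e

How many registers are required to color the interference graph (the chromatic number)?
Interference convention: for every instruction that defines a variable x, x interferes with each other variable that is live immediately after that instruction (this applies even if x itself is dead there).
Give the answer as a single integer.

def/use:
  B0: def={e,r,w} ue=∅
  B1: def={a,e} ue={e}
  B2: def={a,e} ue={e,r}
  B3: def={e,r} ue={r}
  B4: def={k,w} ue={w}
  B5: def={e,r,u} ue=∅

Liveness:
  B0 li=∅ lo={e,r,w}
  B1 li={e,r,w} lo={e,r,w}
  B2 li={e,r,w} lo={r,w}
  B3 li={r,w} lo={w}
  B4 li={w} lo=∅
  B5 li=∅ lo=∅

Interference:
  a↔{e,r,w}
  e↔{a,r,u,w}
  k↔{w}
  r↔{a,e,u,w}
  u↔{e,r}
  w↔{a,e,k,r}

Colouring:
  lower bound: {a,e,r,w} mutually conflict ⇒ χ ≥ 4
  4-colouring: r0={e,k}  r1={r}  r2={u,w}  r3={a}
  χ = 4

Answer: 4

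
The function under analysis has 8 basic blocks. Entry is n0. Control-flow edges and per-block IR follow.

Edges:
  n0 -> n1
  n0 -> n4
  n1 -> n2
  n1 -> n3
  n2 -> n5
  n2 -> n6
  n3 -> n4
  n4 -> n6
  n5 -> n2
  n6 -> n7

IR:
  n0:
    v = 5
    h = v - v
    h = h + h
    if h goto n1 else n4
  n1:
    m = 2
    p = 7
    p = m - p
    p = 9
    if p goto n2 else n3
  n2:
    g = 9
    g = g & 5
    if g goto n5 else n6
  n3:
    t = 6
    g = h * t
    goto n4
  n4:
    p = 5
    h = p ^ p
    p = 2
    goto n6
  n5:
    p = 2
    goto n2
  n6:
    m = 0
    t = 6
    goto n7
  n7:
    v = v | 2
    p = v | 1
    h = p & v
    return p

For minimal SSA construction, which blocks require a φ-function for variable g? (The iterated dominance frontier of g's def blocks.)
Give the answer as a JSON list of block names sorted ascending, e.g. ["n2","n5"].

Answer: ["n2", "n4", "n6"]

Analysis:
idom tree: n1←n0 n2←n1 n3←n1 n4←n0 n5←n2 n6←n0 n7←n6
Join-block Dom:
  n2: preds {n1,n5}: {n0,n1} ∩ {n0,n1,n2,n5} = {n0,n1}; idom=n1
  n4: preds {n0,n3}: {n0} ∩ {n0,n1,n3} = {n0}; idom=n0
  n6: preds {n2,n4}: {n0,n1,n2} ∩ {n0,n4} = {n0}; idom=n0

DF walk-up:
  n2←n1: walk · to n1
  n2←n5: walk n5→n2 to n1
  n4←n0: walk · to n0
  n4←n3: walk n3→n1 to n0
  n6←n2: walk n2→n1 to n0
  n6←n4: walk n4 to n0
  n0: DF=∅
  n1: DF={n4,n6}
  n2: DF={n2,n6}
  n3: DF={n4}
  n4: DF={n6}
  n5: DF={n2}
  n6: DF=∅
  n7: DF=∅

φ for g: defs {n2,n3}
  DF⁺ = {n2,n4,n6}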